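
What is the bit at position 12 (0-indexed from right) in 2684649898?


0b10100000000001001000000110101010, position 12 = 0

0


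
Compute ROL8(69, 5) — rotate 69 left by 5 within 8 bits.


Rotate 0b1000101 left by 5 (8-bit) = 0b10101000 = 168

168


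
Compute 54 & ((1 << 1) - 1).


54 & 1 = 0

0


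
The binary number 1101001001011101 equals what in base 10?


1101001001011101 in decimal = 53853

53853


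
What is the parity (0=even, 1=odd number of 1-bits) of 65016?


0b1111110111111000 has 12 ones => parity 0

0


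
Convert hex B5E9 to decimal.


B5E9 hex = 46569 decimal

46569


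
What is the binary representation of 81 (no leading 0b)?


81 = 1010001 in binary

1010001


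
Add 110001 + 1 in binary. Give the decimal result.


110001 + 1 = 110010 = 50

50


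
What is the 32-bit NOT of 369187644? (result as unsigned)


~0b10110000000010101101100111100 = 0b11101001111111101010010011000011 = 3925779651 (32-bit unsigned)

3925779651


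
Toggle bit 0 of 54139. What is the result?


54139 ^ (1 << 0) = 54139 ^ 1 = 54138

54138


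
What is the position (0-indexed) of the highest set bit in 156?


0b10011100. Highest set bit at position 7

7


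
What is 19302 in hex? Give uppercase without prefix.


19302 = 4B66 hex

4B66


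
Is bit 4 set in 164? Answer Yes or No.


0b10100100, bit 4 = 0. No

No


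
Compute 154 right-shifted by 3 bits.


0b10011010 >> 3 = 0b10011 = 19

19


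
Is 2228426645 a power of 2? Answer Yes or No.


0b10000100110100110001011110010101. Multiple bits set => No

No


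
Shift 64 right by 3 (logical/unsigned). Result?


0b1000000 >> 3 = 0b1000 = 8

8


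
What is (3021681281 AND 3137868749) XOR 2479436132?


Step 1: 3021681281 & 3137868749 = 2953319041
Step 2: 2953319041 ^ 2479436132 = 599860197

599860197


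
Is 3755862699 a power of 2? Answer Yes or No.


0b11011111110111011110101010101011. Multiple bits set => No

No


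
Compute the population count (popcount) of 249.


0b11111001 has 6 set bits

6


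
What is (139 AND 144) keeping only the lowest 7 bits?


Step 1: 139 & 144 = 128
Step 2: 128 & 127 = 0

0


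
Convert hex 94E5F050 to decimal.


94E5F050 hex = 2498097232 decimal

2498097232


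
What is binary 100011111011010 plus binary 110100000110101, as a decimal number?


100011111011010 + 110100000110101 = 1011000000001111 = 45071

45071


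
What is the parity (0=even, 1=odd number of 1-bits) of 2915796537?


0b10101101110010111000011000111001 has 17 ones => parity 1

1


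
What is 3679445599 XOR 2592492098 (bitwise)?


0b11011011010011111110001001011111 ^ 0b10011010100001100100101001000010 = 0b1000001110010011010100000011101 = 1103734813

1103734813


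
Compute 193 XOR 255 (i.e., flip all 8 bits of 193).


193 ^ 255 = 62

62


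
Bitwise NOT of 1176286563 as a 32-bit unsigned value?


~0b1000110000111001011010101100011 = 0b10111001111000110100101010011100 = 3118680732 (32-bit unsigned)

3118680732


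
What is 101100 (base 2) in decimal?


101100 in decimal = 44

44


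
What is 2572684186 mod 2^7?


2572684186 & 127 = 26

26


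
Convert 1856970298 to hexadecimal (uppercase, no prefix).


1856970298 = 6EAF1E3A hex

6EAF1E3A


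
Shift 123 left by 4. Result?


0b1111011 << 4 = 0b11110110000 = 1968

1968


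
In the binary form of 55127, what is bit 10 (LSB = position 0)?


0b1101011101010111, position 10 = 1

1


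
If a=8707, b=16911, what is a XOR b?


8707 ^ 16911 = 24588

24588


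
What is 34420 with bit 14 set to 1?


34420 | (1 << 14) = 34420 | 16384 = 50804

50804


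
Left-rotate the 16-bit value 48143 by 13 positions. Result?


Rotate 0b1011110000001111 left by 13 (16-bit) = 0b1111011110000001 = 63361

63361


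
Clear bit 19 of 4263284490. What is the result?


4263284490 & ~(1 << 19) = 4262760202

4262760202


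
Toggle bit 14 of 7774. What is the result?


7774 ^ (1 << 14) = 7774 ^ 16384 = 24158

24158


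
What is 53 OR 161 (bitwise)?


0b110101 | 0b10100001 = 0b10110101 = 181

181


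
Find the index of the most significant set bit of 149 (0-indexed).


0b10010101. Highest set bit at position 7

7


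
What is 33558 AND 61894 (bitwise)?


0b1000001100010110 & 0b1111000111000110 = 0b1000000100000110 = 33030

33030


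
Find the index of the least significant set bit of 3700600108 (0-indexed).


0b11011100100100101010110100101100. Lowest set bit at position 2

2


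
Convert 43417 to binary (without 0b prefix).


43417 = 1010100110011001 in binary

1010100110011001


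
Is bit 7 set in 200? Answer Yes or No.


0b11001000, bit 7 = 1. Yes

Yes


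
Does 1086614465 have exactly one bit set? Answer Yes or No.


0b1000000110001000110101111000001. Multiple bits set => No

No


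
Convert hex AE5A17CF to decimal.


AE5A17CF hex = 2925139919 decimal

2925139919


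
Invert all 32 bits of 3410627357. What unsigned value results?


3410627357 ^ 4294967295 = 884339938

884339938


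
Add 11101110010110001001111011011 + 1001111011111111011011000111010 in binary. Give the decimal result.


11101110010110001001111011011 + 1001111011111111011011000111010 = 1101101010010101100101000010101 = 1833617941

1833617941


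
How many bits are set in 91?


0b1011011 has 5 set bits

5


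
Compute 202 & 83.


0b11001010 & 0b1010011 = 0b1000010 = 66

66


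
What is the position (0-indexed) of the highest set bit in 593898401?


0b100011011001100010101110100001. Highest set bit at position 29

29


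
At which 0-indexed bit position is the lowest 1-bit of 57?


0b111001. Lowest set bit at position 0

0


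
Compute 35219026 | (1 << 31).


35219026 | (1 << 31) = 35219026 | 2147483648 = 2182702674

2182702674


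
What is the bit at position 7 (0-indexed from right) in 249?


0b11111001, position 7 = 1

1


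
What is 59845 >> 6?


0b1110100111000101 >> 6 = 0b1110100111 = 935

935


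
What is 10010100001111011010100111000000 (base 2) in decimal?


10010100001111011010100111000000 in decimal = 2487069120

2487069120


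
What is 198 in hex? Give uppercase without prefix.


198 = C6 hex

C6


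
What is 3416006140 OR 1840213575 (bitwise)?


0b11001011100111000001110111111100 | 0b1101101101011110110111001000111 = 0b11101111101111110111111111111111 = 4022304767

4022304767


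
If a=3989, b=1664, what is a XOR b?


3989 ^ 1664 = 2325

2325


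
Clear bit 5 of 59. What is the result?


59 & ~(1 << 5) = 27

27


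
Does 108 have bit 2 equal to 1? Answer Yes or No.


0b1101100, bit 2 = 1. Yes

Yes


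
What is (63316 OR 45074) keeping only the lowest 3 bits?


Step 1: 63316 | 45074 = 63318
Step 2: 63318 & 7 = 6

6


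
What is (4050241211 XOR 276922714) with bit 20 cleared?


Step 1: 4050241211 ^ 276922714 = 3790096353
Step 2: 3790096353 & ~(1 << 20) = 3790096353

3790096353


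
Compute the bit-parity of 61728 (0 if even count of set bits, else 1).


0b1111000100100000 has 6 ones => parity 0

0


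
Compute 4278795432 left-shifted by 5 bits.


0b11111111000010010011110010101000 << 5 = 0b1111111100001001001111001010100000000 = 136921453824

136921453824


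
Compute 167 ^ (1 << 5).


167 ^ (1 << 5) = 167 ^ 32 = 135

135


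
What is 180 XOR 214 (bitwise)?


0b10110100 ^ 0b11010110 = 0b1100010 = 98

98


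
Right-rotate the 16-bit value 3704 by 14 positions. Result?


Rotate 0b111001111000 right by 14 (16-bit) = 0b11100111100000 = 14816

14816


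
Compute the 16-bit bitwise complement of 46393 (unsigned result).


~0b1011010100111001 = 0b100101011000110 = 19142 (16-bit unsigned)

19142


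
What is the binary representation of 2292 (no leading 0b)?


2292 = 100011110100 in binary

100011110100


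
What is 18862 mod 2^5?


18862 & 31 = 14

14


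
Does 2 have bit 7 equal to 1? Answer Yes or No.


0b10, bit 7 = 0. No

No


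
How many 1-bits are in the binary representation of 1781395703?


0b1101010001011011111000011110111 has 19 set bits

19


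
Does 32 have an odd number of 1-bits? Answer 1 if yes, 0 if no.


0b100000 has 1 ones => parity 1

1


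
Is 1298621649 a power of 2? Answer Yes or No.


0b1001101011001110110010011010001. Multiple bits set => No

No


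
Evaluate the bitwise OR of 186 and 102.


0b10111010 | 0b1100110 = 0b11111110 = 254

254


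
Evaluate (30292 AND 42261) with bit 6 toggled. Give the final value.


Step 1: 30292 & 42261 = 9236
Step 2: 9236 ^ (1 << 6) = 9236 ^ 64 = 9300

9300


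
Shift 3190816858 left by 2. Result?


0b10111110001100000000000001011010 << 2 = 0b1011111000110000000000000101101000 = 12763267432

12763267432


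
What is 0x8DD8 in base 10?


8DD8 hex = 36312 decimal

36312


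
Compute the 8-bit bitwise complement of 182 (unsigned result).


~0b10110110 = 0b1001001 = 73 (8-bit unsigned)

73


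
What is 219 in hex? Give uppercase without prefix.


219 = DB hex

DB


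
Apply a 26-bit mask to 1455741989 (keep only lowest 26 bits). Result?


1455741989 & 67108863 = 46455845

46455845


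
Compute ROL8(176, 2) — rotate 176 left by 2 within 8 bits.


Rotate 0b10110000 left by 2 (8-bit) = 0b11000010 = 194

194


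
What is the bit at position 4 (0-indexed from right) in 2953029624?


0b10110000000000111010011111111000, position 4 = 1

1


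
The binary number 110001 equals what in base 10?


110001 in decimal = 49

49


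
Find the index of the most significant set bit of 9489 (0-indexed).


0b10010100010001. Highest set bit at position 13

13


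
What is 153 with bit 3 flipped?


153 ^ (1 << 3) = 153 ^ 8 = 145

145


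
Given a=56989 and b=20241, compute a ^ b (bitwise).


56989 ^ 20241 = 37260

37260


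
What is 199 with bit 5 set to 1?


199 | (1 << 5) = 199 | 32 = 231

231


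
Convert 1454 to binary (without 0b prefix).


1454 = 10110101110 in binary

10110101110


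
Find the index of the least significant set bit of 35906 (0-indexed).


0b1000110001000010. Lowest set bit at position 1

1


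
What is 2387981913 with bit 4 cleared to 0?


2387981913 & ~(1 << 4) = 2387981897

2387981897


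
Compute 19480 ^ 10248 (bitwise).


0b100110000011000 ^ 0b10100000001000 = 0b110010000010000 = 25616

25616


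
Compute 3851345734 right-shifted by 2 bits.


0b11100101100011101101111101000110 >> 2 = 0b111001011000111011011111010001 = 962836433

962836433


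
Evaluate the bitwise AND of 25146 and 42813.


0b110001000111010 & 0b1010011100111101 = 0b10001000111000 = 8760

8760


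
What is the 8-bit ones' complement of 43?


43 ^ 255 = 212

212


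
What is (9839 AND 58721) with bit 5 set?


Step 1: 9839 & 58721 = 9313
Step 2: 9313 | (1 << 5) = 9313 | 32 = 9313

9313


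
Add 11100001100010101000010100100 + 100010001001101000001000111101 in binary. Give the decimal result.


11100001100010101000010100100 + 100010001001101000001000111101 = 111110010101111101001011100001 = 1045943009

1045943009


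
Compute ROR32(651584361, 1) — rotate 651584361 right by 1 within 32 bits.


Rotate 0b100110110101100110001101101001 right by 1 (32-bit) = 0b10010011011010110011000110110100 = 2473275828

2473275828


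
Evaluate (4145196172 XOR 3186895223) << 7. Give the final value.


Step 1: 4145196172 ^ 3186895223 = 1256621563
Step 2: 1256621563 << 7 = 160847560064

160847560064


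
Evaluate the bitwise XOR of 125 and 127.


0b1111101 ^ 0b1111111 = 0b10 = 2

2


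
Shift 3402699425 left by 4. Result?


0b11001010110100010001001010100001 << 4 = 0b110010101101000100010010101000010000 = 54443190800

54443190800


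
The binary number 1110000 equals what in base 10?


1110000 in decimal = 112

112


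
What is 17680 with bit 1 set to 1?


17680 | (1 << 1) = 17680 | 2 = 17682

17682


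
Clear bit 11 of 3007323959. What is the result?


3007323959 & ~(1 << 11) = 3007321911

3007321911


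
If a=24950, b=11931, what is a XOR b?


24950 ^ 11931 = 20461

20461


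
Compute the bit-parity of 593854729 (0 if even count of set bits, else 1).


0b100011011001011000000100001001 has 11 ones => parity 1

1


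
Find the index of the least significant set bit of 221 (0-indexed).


0b11011101. Lowest set bit at position 0

0


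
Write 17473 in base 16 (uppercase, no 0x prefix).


17473 = 4441 hex

4441


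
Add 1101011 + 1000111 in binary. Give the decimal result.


1101011 + 1000111 = 10110010 = 178

178


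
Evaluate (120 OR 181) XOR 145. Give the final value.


Step 1: 120 | 181 = 253
Step 2: 253 ^ 145 = 108

108


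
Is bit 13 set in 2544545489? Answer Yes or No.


0b10010111101010101010111011010001, bit 13 = 1. Yes

Yes


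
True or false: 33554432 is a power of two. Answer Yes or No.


0b10000000000000000000000000. Only one bit set => Yes

Yes


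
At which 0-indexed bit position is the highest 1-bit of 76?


0b1001100. Highest set bit at position 6

6


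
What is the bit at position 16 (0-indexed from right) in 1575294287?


0b1011101111001010001010101001111, position 16 = 1

1


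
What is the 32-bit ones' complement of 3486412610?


3486412610 ^ 4294967295 = 808554685

808554685


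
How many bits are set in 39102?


0b1001100010111110 has 9 set bits

9


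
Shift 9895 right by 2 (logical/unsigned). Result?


0b10011010100111 >> 2 = 0b100110101001 = 2473

2473


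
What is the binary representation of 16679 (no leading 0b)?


16679 = 100000100100111 in binary

100000100100111


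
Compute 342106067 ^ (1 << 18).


342106067 ^ (1 << 18) = 342106067 ^ 262144 = 341843923

341843923


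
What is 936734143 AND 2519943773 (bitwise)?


0b110111110101010110110110111111 & 0b10010110001100110100101001011101 = 0b10110000100010100100000011101 = 370231325

370231325


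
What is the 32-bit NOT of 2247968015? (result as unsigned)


~0b10000101111111010100010100001111 = 0b1111010000000101011101011110000 = 2046999280 (32-bit unsigned)

2046999280


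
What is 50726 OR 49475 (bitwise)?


0b1100011000100110 | 0b1100000101000011 = 0b1100011101100111 = 51047

51047


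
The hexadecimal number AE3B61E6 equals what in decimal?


AE3B61E6 hex = 2923127270 decimal

2923127270


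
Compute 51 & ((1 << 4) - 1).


51 & 15 = 3

3


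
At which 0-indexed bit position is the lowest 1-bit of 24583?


0b110000000000111. Lowest set bit at position 0

0


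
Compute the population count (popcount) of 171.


0b10101011 has 5 set bits

5


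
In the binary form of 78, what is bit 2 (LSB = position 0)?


0b1001110, position 2 = 1

1


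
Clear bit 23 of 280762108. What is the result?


280762108 & ~(1 << 23) = 272373500

272373500


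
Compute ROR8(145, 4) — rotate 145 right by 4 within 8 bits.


Rotate 0b10010001 right by 4 (8-bit) = 0b11001 = 25

25


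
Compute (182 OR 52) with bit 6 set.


Step 1: 182 | 52 = 182
Step 2: 182 | (1 << 6) = 182 | 64 = 246

246


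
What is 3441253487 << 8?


0b11001101000111010101110001101111 << 8 = 0b1100110100011101010111000110111100000000 = 880960892672

880960892672


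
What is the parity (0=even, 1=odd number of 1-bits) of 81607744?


0b100110111010011110001000000 has 12 ones => parity 0

0


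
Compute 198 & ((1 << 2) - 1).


198 & 3 = 2

2


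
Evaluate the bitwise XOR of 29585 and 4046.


0b111001110010001 ^ 0b111111001110 = 0b111110001011111 = 31839

31839


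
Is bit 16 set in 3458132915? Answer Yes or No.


0b11001110000111101110101110110011, bit 16 = 0. No

No


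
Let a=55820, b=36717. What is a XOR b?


55820 ^ 36717 = 21857

21857


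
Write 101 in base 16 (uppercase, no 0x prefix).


101 = 65 hex

65


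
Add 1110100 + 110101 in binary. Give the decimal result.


1110100 + 110101 = 10101001 = 169

169


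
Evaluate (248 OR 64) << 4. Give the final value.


Step 1: 248 | 64 = 248
Step 2: 248 << 4 = 3968

3968


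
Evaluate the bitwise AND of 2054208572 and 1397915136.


0b1111010011100001011110000111100 & 0b1010011010100100111111000000000 = 0b1010010010100000011110000000000 = 1380989952

1380989952


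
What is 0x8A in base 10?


8A hex = 138 decimal

138


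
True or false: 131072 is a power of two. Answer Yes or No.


0b100000000000000000. Only one bit set => Yes

Yes


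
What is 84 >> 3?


0b1010100 >> 3 = 0b1010 = 10

10


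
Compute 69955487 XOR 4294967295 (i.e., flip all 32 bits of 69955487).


69955487 ^ 4294967295 = 4225011808

4225011808


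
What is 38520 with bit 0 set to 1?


38520 | (1 << 0) = 38520 | 1 = 38521

38521


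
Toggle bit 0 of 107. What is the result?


107 ^ (1 << 0) = 107 ^ 1 = 106

106


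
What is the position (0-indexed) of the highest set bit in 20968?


0b101000111101000. Highest set bit at position 14

14


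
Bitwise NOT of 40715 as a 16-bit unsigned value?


~0b1001111100001011 = 0b110000011110100 = 24820 (16-bit unsigned)

24820


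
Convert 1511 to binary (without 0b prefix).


1511 = 10111100111 in binary

10111100111


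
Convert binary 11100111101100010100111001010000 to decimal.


11100111101100010100111001010000 in decimal = 3887156816

3887156816


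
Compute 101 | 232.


0b1100101 | 0b11101000 = 0b11101101 = 237

237


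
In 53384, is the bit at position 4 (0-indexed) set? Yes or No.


0b1101000010001000, bit 4 = 0. No

No


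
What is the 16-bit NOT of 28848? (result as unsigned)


~0b111000010110000 = 0b1000111101001111 = 36687 (16-bit unsigned)

36687


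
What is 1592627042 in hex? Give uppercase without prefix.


1592627042 = 5EED8F62 hex

5EED8F62


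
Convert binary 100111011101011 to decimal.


100111011101011 in decimal = 20203

20203


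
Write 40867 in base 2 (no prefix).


40867 = 1001111110100011 in binary

1001111110100011


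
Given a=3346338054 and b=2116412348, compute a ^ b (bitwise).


3346338054 ^ 2116412348 = 3109089978

3109089978


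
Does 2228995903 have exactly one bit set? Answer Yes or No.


0b10000100110110111100011100111111. Multiple bits set => No

No


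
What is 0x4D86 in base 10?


4D86 hex = 19846 decimal

19846


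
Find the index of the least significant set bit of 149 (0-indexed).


0b10010101. Lowest set bit at position 0

0


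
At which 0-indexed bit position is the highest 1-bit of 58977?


0b1110011001100001. Highest set bit at position 15

15


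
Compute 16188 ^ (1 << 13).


16188 ^ (1 << 13) = 16188 ^ 8192 = 7996

7996


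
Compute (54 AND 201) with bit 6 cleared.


Step 1: 54 & 201 = 0
Step 2: 0 & ~(1 << 6) = 0

0


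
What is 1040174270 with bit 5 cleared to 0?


1040174270 & ~(1 << 5) = 1040174238

1040174238


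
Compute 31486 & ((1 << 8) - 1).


31486 & 255 = 254

254


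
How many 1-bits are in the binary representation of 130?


0b10000010 has 2 set bits

2


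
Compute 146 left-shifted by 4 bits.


0b10010010 << 4 = 0b100100100000 = 2336

2336


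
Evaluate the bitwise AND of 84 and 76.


0b1010100 & 0b1001100 = 0b1000100 = 68

68


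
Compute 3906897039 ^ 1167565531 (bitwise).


0b11101000110111101000010010001111 ^ 0b1000101100101111010001011011011 = 0b10101101010010010010011001010100 = 2907252308

2907252308


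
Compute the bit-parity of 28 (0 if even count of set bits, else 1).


0b11100 has 3 ones => parity 1

1


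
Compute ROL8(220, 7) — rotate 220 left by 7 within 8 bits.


Rotate 0b11011100 left by 7 (8-bit) = 0b1101110 = 110

110


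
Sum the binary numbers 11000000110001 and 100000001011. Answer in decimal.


11000000110001 + 100000001011 = 11100000111100 = 14396

14396


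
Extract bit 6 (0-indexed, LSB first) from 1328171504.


0b1001111001010100100100111110000, position 6 = 1

1


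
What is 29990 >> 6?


0b111010100100110 >> 6 = 0b111010100 = 468

468


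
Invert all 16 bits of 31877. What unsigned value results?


31877 ^ 65535 = 33658

33658


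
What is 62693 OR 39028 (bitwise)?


0b1111010011100101 | 0b1001100001110100 = 0b1111110011110101 = 64757

64757


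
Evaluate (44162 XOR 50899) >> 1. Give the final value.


Step 1: 44162 ^ 50899 = 27217
Step 2: 27217 >> 1 = 13608

13608


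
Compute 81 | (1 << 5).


81 | (1 << 5) = 81 | 32 = 113

113


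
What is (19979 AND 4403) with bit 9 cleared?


Step 1: 19979 & 4403 = 3
Step 2: 3 & ~(1 << 9) = 3

3


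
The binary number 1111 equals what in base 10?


1111 in decimal = 15

15


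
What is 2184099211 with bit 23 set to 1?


2184099211 | (1 << 23) = 2184099211 | 8388608 = 2192487819

2192487819


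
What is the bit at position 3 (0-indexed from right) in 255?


0b11111111, position 3 = 1

1


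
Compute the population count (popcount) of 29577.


0b111001110001001 has 8 set bits

8


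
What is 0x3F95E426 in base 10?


3F95E426 hex = 1066787878 decimal

1066787878


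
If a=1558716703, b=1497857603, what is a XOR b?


1558716703 ^ 1497857603 = 95379292

95379292


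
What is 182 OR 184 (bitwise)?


0b10110110 | 0b10111000 = 0b10111110 = 190

190


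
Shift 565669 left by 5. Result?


0b10001010000110100101 << 5 = 0b1000101000011010010100000 = 18101408

18101408


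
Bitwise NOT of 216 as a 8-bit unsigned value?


~0b11011000 = 0b100111 = 39 (8-bit unsigned)

39


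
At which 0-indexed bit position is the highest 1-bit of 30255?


0b111011000101111. Highest set bit at position 14

14


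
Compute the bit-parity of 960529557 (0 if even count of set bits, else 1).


0b111001010000001000010010010101 has 11 ones => parity 1

1


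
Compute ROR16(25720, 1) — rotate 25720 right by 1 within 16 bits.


Rotate 0b110010001111000 right by 1 (16-bit) = 0b11001000111100 = 12860

12860


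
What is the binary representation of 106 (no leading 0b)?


106 = 1101010 in binary

1101010


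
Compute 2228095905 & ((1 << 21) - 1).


2228095905 & 2097151 = 920481

920481


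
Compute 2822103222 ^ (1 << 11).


2822103222 ^ (1 << 11) = 2822103222 ^ 2048 = 2822105270

2822105270


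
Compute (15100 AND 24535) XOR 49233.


Step 1: 15100 & 24535 = 6868
Step 2: 6868 ^ 49233 = 55941

55941


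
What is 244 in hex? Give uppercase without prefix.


244 = F4 hex

F4


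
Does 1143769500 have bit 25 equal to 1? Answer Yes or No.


0b1000100001011001000100110011100, bit 25 = 0. No

No


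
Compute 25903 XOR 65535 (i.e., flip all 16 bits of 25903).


25903 ^ 65535 = 39632

39632


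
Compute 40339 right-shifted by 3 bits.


0b1001110110010011 >> 3 = 0b1001110110010 = 5042

5042


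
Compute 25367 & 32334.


0b110001100010111 & 0b111111001001110 = 0b110001000000110 = 25094

25094


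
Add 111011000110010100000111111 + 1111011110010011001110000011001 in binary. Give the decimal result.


111011000110010100000111111 + 1111011110010011001110000011001 = 10000011001011001100010001011000 = 2200749144

2200749144


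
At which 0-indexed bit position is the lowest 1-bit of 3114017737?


0b10111001100111000010001111001001. Lowest set bit at position 0

0


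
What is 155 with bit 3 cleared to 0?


155 & ~(1 << 3) = 147

147


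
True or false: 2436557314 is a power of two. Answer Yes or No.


0b10010001001110101110101000000010. Multiple bits set => No

No


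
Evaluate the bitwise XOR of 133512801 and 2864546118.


0b111111101010011111001100001 ^ 0b10101010101111011000000101000110 = 0b10101101010010001011111100100111 = 2907225895

2907225895


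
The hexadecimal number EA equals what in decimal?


EA hex = 234 decimal

234


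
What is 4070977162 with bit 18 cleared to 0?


4070977162 & ~(1 << 18) = 4070715018

4070715018


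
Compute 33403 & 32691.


0b1000001001111011 & 0b111111110110011 = 0b1000110011 = 563

563


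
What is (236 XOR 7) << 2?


Step 1: 236 ^ 7 = 235
Step 2: 235 << 2 = 940

940


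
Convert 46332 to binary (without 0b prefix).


46332 = 1011010011111100 in binary

1011010011111100


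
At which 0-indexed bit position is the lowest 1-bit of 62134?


0b1111001010110110. Lowest set bit at position 1

1


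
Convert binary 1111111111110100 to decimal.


1111111111110100 in decimal = 65524

65524


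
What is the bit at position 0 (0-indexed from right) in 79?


0b1001111, position 0 = 1

1


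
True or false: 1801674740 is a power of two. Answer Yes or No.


0b1101011011000110101111111110100. Multiple bits set => No

No


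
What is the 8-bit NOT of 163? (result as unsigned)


~0b10100011 = 0b1011100 = 92 (8-bit unsigned)

92


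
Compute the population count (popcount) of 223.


0b11011111 has 7 set bits

7


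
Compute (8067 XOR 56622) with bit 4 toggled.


Step 1: 8067 ^ 56622 = 49837
Step 2: 49837 ^ (1 << 4) = 49837 ^ 16 = 49853

49853


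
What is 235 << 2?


0b11101011 << 2 = 0b1110101100 = 940

940


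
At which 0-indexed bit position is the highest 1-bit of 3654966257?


0b11011001110110100101101111110001. Highest set bit at position 31

31


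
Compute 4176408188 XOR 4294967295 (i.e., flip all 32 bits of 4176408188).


4176408188 ^ 4294967295 = 118559107

118559107


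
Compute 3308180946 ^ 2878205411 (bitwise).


0b11000101001011101101010111010010 ^ 0b10101011100011011110110111100011 = 0b1101110101000110011100000110001 = 1856190513

1856190513


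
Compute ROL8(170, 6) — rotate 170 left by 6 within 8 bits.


Rotate 0b10101010 left by 6 (8-bit) = 0b10101010 = 170

170


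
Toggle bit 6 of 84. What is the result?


84 ^ (1 << 6) = 84 ^ 64 = 20

20


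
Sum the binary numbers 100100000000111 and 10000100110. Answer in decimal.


100100000000111 + 10000100110 = 100110000101101 = 19501

19501


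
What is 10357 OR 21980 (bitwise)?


0b10100001110101 | 0b101010111011100 = 0b111110111111101 = 32253

32253


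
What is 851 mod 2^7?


851 & 127 = 83

83


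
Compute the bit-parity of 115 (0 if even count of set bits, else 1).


0b1110011 has 5 ones => parity 1

1


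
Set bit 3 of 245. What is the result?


245 | (1 << 3) = 245 | 8 = 253

253


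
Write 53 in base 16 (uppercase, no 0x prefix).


53 = 35 hex

35


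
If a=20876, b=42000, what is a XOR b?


20876 ^ 42000 = 62876

62876


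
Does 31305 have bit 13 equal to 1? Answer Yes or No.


0b111101001001001, bit 13 = 1. Yes

Yes


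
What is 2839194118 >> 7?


0b10101001001110101010101000000110 >> 7 = 0b1010100100111010101010100 = 22181204

22181204


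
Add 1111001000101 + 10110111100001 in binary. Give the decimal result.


1111001000101 + 10110111100001 = 100110000100110 = 19494

19494


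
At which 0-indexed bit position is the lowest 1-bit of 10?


0b1010. Lowest set bit at position 1

1


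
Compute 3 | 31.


0b11 | 0b11111 = 0b11111 = 31

31


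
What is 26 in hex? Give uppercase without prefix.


26 = 1A hex

1A


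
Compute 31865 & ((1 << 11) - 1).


31865 & 2047 = 1145

1145


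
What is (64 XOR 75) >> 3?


Step 1: 64 ^ 75 = 11
Step 2: 11 >> 3 = 1

1


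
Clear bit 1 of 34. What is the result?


34 & ~(1 << 1) = 32

32


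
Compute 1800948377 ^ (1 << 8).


1800948377 ^ (1 << 8) = 1800948377 ^ 256 = 1800948633

1800948633


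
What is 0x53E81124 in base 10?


53E81124 hex = 1407717668 decimal

1407717668


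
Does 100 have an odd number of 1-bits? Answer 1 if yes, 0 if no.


0b1100100 has 3 ones => parity 1

1


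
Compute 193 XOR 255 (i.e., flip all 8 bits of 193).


193 ^ 255 = 62

62


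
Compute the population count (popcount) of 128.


0b10000000 has 1 set bits

1


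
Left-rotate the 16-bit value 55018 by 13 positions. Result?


Rotate 0b1101011011101010 left by 13 (16-bit) = 0b101101011011101 = 23261

23261


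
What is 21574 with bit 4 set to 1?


21574 | (1 << 4) = 21574 | 16 = 21590

21590


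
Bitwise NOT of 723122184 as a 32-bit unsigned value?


~0b101011000110011111100000001000 = 0b11010100111001100000011111110111 = 3571845111 (32-bit unsigned)

3571845111


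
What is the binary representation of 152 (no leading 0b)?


152 = 10011000 in binary

10011000


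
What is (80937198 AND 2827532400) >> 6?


Step 1: 80937198 & 2827532400 = 8388704
Step 2: 8388704 >> 6 = 131073

131073


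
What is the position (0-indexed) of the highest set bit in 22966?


0b101100110110110. Highest set bit at position 14

14


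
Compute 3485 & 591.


0b110110011101 & 0b1001001111 = 0b1101 = 13

13


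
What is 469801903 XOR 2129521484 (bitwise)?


0b11100000000001001101110101111 ^ 0b1111110111011011110101101001100 = 0b1100010111011010111000011100011 = 1659728099

1659728099


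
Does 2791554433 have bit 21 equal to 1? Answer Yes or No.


0b10100110011000111011110110000001, bit 21 = 1. Yes

Yes


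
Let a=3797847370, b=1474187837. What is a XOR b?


3797847370 ^ 1474187837 = 3045121911

3045121911


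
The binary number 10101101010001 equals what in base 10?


10101101010001 in decimal = 11089

11089


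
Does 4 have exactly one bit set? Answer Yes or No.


0b100. Only one bit set => Yes

Yes


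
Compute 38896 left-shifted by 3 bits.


0b1001011111110000 << 3 = 0b1001011111110000000 = 311168

311168


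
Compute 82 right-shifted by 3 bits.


0b1010010 >> 3 = 0b1010 = 10

10


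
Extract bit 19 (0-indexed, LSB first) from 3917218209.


0b11101001011111000000000110100001, position 19 = 1

1


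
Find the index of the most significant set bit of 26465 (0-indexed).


0b110011101100001. Highest set bit at position 14

14


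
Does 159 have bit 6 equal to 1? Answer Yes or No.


0b10011111, bit 6 = 0. No

No


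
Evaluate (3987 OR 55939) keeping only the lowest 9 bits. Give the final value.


Step 1: 3987 | 55939 = 57235
Step 2: 57235 & 511 = 403

403


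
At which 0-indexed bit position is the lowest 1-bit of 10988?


0b10101011101100. Lowest set bit at position 2

2


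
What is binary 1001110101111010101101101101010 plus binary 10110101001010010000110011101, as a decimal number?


1001110101111010101101101101010 + 10110101001010010000110011101 = 1100101011000100111110100000111 = 1700953351

1700953351


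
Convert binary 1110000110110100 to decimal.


1110000110110100 in decimal = 57780

57780


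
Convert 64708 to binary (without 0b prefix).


64708 = 1111110011000100 in binary

1111110011000100


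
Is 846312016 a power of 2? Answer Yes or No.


0b110010011100011011001001010000. Multiple bits set => No

No


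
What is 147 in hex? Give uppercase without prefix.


147 = 93 hex

93


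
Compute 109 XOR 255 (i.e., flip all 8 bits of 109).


109 ^ 255 = 146

146


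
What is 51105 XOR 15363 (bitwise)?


0b1100011110100001 ^ 0b11110000000011 = 0b1111101110100010 = 64418

64418


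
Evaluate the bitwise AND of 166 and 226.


0b10100110 & 0b11100010 = 0b10100010 = 162

162


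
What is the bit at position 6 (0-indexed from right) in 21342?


0b101001101011110, position 6 = 1

1


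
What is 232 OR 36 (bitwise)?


0b11101000 | 0b100100 = 0b11101100 = 236

236


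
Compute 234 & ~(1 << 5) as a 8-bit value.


234 & ~(1 << 5) = 202

202


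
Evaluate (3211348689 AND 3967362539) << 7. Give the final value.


Step 1: 3211348689 & 3967362539 = 2892562625
Step 2: 2892562625 << 7 = 370248016000

370248016000


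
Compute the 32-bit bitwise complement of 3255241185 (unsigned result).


~0b11000010000001110000100111100001 = 0b111101111110001111011000011110 = 1039726110 (32-bit unsigned)

1039726110


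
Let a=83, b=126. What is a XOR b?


83 ^ 126 = 45

45


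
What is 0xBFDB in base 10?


BFDB hex = 49115 decimal

49115


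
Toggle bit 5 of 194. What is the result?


194 ^ (1 << 5) = 194 ^ 32 = 226

226


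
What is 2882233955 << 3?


0b10101011110010110110011001100011 << 3 = 0b10101011110010110110011001100011000 = 23057871640

23057871640


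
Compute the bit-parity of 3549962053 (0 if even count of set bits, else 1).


0b11010011100110000001111101000101 has 16 ones => parity 0

0


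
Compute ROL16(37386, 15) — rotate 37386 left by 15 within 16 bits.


Rotate 0b1001001000001010 left by 15 (16-bit) = 0b100100100000101 = 18693

18693


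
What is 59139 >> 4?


0b1110011100000011 >> 4 = 0b111001110000 = 3696

3696


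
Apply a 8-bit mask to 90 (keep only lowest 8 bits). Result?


90 & 255 = 90

90


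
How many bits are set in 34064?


0b1000010100010000 has 4 set bits

4


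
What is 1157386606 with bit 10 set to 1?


1157386606 | (1 << 10) = 1157386606 | 1024 = 1157387630

1157387630


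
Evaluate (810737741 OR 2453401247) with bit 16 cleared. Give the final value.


Step 1: 810737741 | 2453401247 = 2994466527
Step 2: 2994466527 & ~(1 << 16) = 2994400991

2994400991


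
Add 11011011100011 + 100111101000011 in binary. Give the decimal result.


11011011100011 + 100111101000011 = 1000011000100110 = 34342

34342


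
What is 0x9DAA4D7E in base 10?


9DAA4D7E hex = 2645183870 decimal

2645183870


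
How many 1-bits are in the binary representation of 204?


0b11001100 has 4 set bits

4


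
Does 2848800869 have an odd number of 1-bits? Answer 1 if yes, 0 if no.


0b10101001110011010100000001100101 has 14 ones => parity 0

0


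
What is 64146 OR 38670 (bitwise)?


0b1111101010010010 | 0b1001011100001110 = 0b1111111110011110 = 65438

65438


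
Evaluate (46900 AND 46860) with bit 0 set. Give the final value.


Step 1: 46900 & 46860 = 46852
Step 2: 46852 | (1 << 0) = 46852 | 1 = 46853

46853


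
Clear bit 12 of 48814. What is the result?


48814 & ~(1 << 12) = 44718

44718


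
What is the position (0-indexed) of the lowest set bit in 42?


0b101010. Lowest set bit at position 1

1


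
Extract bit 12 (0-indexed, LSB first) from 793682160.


0b101111010011101010000011110000, position 12 = 0

0


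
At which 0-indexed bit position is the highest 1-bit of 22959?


0b101100110101111. Highest set bit at position 14

14


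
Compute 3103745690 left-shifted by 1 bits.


0b10111000111111110110011010011010 << 1 = 0b101110001111111101100110100110100 = 6207491380

6207491380


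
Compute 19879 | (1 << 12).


19879 | (1 << 12) = 19879 | 4096 = 23975

23975


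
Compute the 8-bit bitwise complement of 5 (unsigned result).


~0b101 = 0b11111010 = 250 (8-bit unsigned)

250


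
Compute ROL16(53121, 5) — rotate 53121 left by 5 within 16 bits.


Rotate 0b1100111110000001 left by 5 (16-bit) = 0b1111000000111001 = 61497

61497


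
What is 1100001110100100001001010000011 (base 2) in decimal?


1100001110100100001001010000011 in decimal = 1641157251

1641157251


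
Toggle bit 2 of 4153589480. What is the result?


4153589480 ^ (1 << 2) = 4153589480 ^ 4 = 4153589484

4153589484


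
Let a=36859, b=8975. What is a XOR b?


36859 ^ 8975 = 44276

44276


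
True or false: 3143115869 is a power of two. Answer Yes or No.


0b10111011010110000010010001011101. Multiple bits set => No

No


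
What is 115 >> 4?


0b1110011 >> 4 = 0b111 = 7

7


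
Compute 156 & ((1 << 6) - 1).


156 & 63 = 28

28


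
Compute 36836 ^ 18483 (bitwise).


0b1000111111100100 ^ 0b100100000110011 = 0b1100011111010111 = 51159

51159


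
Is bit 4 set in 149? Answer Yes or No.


0b10010101, bit 4 = 1. Yes

Yes


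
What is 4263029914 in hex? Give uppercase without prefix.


4263029914 = FE18AC9A hex

FE18AC9A


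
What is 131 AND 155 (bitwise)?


0b10000011 & 0b10011011 = 0b10000011 = 131

131


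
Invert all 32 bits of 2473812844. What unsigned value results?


2473812844 ^ 4294967295 = 1821154451

1821154451


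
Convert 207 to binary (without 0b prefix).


207 = 11001111 in binary

11001111


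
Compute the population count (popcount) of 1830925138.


0b1101101001000011011001101010010 has 15 set bits

15


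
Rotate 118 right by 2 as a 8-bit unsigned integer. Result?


Rotate 0b1110110 right by 2 (8-bit) = 0b10011101 = 157

157


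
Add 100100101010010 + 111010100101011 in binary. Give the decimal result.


100100101010010 + 111010100101011 = 1011111001111101 = 48765

48765


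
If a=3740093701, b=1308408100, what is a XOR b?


3740093701 ^ 1308408100 = 2467427361

2467427361


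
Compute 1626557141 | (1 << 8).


1626557141 | (1 << 8) = 1626557141 | 256 = 1626557397

1626557397


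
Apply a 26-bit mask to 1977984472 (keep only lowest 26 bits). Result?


1977984472 & 67108863 = 31827416

31827416


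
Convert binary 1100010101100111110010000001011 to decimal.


1100010101100111110010000001011 in decimal = 1655956491

1655956491


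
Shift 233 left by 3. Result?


0b11101001 << 3 = 0b11101001000 = 1864

1864


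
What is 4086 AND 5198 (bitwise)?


0b111111110110 & 0b1010001001110 = 0b10001000110 = 1094

1094


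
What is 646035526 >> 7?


0b100110100000011011100001000110 >> 7 = 0b10011010000001101110000 = 5047152

5047152


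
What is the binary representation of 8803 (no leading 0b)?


8803 = 10001001100011 in binary

10001001100011


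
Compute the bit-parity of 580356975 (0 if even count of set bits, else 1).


0b100010100101111000101101101111 has 17 ones => parity 1

1


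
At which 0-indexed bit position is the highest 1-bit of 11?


0b1011. Highest set bit at position 3

3


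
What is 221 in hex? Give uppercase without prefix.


221 = DD hex

DD


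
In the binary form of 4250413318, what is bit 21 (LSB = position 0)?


0b11111101010110000010100100000110, position 21 = 0

0


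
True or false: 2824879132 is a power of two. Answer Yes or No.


0b10101000011000000011110000011100. Multiple bits set => No

No


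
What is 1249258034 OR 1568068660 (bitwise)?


0b1001010011101100010101000110010 | 0b1011101011101101101010000110100 = 0b1011111011101101111111000110110 = 1601633846

1601633846


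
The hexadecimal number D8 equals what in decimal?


D8 hex = 216 decimal

216


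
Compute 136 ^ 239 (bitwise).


0b10001000 ^ 0b11101111 = 0b1100111 = 103

103


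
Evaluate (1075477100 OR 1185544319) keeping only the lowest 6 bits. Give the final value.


Step 1: 1075477100 | 1185544319 = 1186724479
Step 2: 1186724479 & 63 = 63

63


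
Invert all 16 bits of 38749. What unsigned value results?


38749 ^ 65535 = 26786

26786


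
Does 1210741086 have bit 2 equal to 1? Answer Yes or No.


0b1001000001010100111000101011110, bit 2 = 1. Yes

Yes
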